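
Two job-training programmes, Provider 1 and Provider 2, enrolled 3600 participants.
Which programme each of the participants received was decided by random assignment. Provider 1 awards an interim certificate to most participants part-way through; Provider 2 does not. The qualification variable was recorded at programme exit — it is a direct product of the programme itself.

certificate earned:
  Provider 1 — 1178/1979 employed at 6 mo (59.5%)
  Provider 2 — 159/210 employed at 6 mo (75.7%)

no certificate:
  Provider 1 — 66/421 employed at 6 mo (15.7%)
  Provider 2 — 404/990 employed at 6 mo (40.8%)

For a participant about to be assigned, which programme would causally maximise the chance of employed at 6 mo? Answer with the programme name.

Provider 1

The distribution of qualification attained during the programme is itself part of what the programme does — it is an intermediate outcome. Holding it fixed would remove that part of the effect; the total effect is the pooled difference.
Pooled: Provider 1 51.8% vs Provider 2 46.9%; Provider 1 is higher overall.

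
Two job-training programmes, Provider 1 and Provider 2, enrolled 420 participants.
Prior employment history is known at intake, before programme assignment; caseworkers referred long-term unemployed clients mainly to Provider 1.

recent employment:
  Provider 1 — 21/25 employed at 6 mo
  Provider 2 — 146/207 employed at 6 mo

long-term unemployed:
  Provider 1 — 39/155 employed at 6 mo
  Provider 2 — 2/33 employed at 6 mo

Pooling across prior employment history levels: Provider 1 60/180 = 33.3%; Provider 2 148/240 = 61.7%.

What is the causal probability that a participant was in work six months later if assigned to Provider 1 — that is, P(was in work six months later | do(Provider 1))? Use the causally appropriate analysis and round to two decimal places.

0.58

Within every prior employment history level Provider 1 has the higher rate, yet pooled Provider 2 does — Simpson's reversal.
The imbalance in prior employment history arose from how participants were allocated, not from anything the programme did; and prior employment history independently affects the outcome. The pooled gap is confounded — condition on prior employment history.
Standardising Provider 1 to the population prior employment history mix: 0.552·21/25 + 0.448·39/155 = 0.577.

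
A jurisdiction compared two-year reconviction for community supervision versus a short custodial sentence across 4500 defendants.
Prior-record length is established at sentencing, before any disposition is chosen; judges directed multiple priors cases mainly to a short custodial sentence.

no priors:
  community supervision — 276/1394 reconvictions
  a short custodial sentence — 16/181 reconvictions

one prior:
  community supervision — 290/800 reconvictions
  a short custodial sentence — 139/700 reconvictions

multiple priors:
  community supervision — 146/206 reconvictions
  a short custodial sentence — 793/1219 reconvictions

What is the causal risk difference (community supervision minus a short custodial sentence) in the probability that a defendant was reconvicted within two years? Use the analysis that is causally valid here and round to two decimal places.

+0.11

Prior-record length satisfies the back-door criterion: it is not a descendant of the disposition, and it blocks the spurious path from disposition to outcome. Adjusting for it (i.e., using the within-prior-record length rates) gives the causal effect.
Adjusting over the population distribution of prior-record length: 0.350·(0.198−0.088) + 0.333·(0.362−0.199) + 0.317·(0.709−0.651) = +0.111.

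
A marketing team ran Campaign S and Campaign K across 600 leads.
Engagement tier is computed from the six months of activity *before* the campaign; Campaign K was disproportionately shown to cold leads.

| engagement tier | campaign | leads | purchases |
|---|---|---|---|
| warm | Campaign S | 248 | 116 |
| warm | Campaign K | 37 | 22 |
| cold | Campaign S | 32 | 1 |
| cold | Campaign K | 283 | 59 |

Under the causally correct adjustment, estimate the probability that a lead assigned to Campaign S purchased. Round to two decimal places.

0.24

Nothing the campaign does changes engagement tier; the imbalance is an allocation artefact. With engagement tier also predicting the outcome, the pooled figure is confounded, and the within-stratum comparison is the causal one.
Standardising Campaign S to the population engagement tier mix: 0.475·116/248 + 0.525·1/32 = 0.239.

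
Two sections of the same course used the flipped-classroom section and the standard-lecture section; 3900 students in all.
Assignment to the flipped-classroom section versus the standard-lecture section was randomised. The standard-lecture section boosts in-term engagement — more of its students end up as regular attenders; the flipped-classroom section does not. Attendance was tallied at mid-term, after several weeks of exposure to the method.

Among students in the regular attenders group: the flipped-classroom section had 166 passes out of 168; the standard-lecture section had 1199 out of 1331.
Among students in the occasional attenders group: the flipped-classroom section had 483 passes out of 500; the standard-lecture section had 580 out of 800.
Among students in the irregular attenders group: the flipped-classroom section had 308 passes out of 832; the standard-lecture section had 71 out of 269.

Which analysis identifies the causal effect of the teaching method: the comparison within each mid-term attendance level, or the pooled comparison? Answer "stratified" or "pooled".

The distribution of mid-term attendance is itself part of what the teaching method does — it is an intermediate outcome. Holding it fixed would remove that part of the effect; the total effect is the pooled difference.
Pooled: the flipped-classroom section 63.8% vs the standard-lecture section 77.1%; the standard-lecture section is higher overall.

pooled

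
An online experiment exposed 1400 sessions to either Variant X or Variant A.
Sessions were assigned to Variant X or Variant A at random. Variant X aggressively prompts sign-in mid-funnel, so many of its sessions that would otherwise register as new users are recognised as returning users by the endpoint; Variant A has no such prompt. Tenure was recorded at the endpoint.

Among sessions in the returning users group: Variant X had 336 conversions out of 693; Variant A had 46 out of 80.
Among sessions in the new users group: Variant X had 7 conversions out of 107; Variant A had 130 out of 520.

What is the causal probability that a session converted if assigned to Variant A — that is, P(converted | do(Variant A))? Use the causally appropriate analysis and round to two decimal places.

The distribution of user tenure is itself part of what the variant does — it is an intermediate outcome. Holding it fixed would remove that part of the effect; the total effect is the pooled difference.
So P(outcome | do(Variant A)) is just the pooled rate for Variant A: 176/600 = 0.293.

0.29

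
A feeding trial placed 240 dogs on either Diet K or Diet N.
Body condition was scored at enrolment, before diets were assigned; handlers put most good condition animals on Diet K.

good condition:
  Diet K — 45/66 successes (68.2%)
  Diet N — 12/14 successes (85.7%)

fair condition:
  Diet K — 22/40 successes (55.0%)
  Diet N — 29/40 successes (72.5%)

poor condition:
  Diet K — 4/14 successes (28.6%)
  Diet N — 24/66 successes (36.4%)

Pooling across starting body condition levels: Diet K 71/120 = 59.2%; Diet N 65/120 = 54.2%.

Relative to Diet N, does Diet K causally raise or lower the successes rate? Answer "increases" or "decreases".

decreases

Within every starting body condition level Diet N has the higher rate, yet pooled Diet K does — Simpson's reversal.
Starting body condition is set before the diet has any effect — it is not caused by the diet — and it independently drives the outcome. That makes it a confounder, so the causal comparison is within starting body condition levels.
Within each level — good condition: 68.2% vs 85.7%; fair condition: 55.0% vs 72.5%; poor condition: 28.6% vs 36.4% — Diet N is higher every time.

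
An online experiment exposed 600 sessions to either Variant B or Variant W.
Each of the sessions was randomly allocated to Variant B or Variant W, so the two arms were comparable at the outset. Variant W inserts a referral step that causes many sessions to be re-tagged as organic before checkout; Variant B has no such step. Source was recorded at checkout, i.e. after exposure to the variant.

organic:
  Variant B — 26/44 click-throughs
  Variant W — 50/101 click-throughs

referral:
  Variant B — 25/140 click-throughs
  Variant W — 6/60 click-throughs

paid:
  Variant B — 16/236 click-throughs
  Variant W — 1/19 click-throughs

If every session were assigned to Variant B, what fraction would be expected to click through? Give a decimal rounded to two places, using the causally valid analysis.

Stratifying would compare variants among sessions the variants themselves sorted into traffic source groups — a form of selection on an intermediate. The unconditioned pooled rates give the total causal effect.
So P(outcome | do(Variant B)) is just the pooled rate for Variant B: 67/420 = 0.160.

0.16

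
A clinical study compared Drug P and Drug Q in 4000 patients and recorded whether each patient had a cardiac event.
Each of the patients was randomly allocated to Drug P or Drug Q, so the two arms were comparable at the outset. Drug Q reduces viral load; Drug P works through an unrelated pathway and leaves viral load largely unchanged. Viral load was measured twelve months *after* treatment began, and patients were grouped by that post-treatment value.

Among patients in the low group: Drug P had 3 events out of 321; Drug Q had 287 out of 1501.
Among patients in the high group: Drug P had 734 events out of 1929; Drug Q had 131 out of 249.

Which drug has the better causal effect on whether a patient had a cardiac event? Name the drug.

Viral load lies on the pathway drug → viral load → outcome, so adjusting for it blocks the indirect effect. For the total causal effect of drug, use the unadjusted pooled rates.
Pooled: Drug P 32.8% vs Drug Q 23.9%; Drug Q is lower overall.

Drug Q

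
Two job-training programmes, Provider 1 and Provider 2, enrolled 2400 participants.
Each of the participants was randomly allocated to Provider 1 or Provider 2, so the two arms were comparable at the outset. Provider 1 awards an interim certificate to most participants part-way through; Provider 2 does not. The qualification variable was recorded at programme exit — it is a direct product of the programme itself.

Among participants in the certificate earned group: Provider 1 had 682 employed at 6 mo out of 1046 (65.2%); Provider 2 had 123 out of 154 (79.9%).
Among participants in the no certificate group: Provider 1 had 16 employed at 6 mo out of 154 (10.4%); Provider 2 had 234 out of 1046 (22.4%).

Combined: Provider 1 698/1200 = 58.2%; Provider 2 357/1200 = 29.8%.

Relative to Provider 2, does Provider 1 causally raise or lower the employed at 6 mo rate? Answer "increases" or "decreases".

Stratifying would compare programmes among participants the programmes themselves sorted into qualification attained during the programme groups — a form of selection on an intermediate. The unconditioned pooled rates give the total causal effect.
Pooled: Provider 1 58.2% vs Provider 2 29.8%; Provider 1 is higher overall.

increases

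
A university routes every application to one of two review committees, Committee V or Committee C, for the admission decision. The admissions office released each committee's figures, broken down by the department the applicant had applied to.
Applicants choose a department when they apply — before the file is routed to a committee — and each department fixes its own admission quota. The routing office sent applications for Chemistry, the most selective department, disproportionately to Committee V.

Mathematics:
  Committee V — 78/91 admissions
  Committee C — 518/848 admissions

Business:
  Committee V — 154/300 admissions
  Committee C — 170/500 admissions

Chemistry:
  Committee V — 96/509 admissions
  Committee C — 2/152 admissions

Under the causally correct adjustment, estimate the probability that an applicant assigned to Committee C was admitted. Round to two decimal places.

The department-specific comparison favours Committee V throughout, but the pooled figures favour Committee C. The question is whether to condition on department.
Department satisfies the back-door criterion: it is not a descendant of the review committee, and it blocks the spurious path from review committee to outcome. Adjusting for it (i.e., using the within-department rates) gives the causal effect.
Standardising Committee C to the population department mix: 0.391·518/848 + 0.333·170/500 + 0.275·2/152 = 0.356.

0.36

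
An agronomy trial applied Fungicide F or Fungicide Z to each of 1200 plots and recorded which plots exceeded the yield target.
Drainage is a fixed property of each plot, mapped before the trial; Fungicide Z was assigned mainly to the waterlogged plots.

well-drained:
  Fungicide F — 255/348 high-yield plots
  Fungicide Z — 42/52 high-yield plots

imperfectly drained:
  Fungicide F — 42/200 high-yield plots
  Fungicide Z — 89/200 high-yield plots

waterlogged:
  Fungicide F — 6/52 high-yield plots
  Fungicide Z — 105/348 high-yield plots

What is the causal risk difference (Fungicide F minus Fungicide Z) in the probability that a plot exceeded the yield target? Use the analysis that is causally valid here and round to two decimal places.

-0.17

The field drainage-specific comparison favours Fungicide Z throughout, but the pooled figures favour Fungicide F. The question is whether to condition on field drainage.
Nothing the fungicide does changes field drainage; the imbalance is an allocation artefact. With field drainage also predicting the outcome, the pooled figure is confounded, and the within-stratum comparison is the causal one.
Adjusting over the population distribution of field drainage: 0.333·(0.733−0.808) + 0.333·(0.210−0.445) + 0.333·(0.115−0.302) = -0.165.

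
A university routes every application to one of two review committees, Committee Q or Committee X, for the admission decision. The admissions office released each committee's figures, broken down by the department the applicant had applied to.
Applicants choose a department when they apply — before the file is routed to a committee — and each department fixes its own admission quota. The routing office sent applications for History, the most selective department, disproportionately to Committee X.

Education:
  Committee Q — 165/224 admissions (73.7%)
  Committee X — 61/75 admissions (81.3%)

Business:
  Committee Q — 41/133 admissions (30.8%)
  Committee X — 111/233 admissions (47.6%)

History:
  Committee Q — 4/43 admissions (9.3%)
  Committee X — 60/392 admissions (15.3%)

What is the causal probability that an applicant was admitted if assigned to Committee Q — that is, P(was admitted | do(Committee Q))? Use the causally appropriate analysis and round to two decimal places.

Here department is a common cause — it drives both which review committee a case falls under and the outcome. The crude comparison mixes populations; the stratum-specific rates are the causally relevant ones.
Standardising Committee Q to the population department mix: 0.272·165/224 + 0.333·41/133 + 0.395·4/43 = 0.340.

0.34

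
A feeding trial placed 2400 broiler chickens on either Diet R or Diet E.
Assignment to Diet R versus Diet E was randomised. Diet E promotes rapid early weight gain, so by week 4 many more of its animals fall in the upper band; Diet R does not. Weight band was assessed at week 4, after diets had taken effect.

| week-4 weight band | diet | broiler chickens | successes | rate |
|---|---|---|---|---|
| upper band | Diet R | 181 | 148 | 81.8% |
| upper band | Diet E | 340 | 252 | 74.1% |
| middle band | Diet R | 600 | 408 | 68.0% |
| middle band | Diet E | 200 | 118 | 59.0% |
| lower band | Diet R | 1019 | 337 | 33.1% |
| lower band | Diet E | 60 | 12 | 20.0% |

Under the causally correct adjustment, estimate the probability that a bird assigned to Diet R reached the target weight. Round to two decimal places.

Week-4 weight band is recorded after the diet and is itself shifted by it — it sits on the causal path from diet to outcome. Conditioning on a mediator would strip out part of the effect we want; the pooled comparison gives the total causal effect.
So P(outcome | do(Diet R)) is just the pooled rate for Diet R: 893/1800 = 0.496.

0.50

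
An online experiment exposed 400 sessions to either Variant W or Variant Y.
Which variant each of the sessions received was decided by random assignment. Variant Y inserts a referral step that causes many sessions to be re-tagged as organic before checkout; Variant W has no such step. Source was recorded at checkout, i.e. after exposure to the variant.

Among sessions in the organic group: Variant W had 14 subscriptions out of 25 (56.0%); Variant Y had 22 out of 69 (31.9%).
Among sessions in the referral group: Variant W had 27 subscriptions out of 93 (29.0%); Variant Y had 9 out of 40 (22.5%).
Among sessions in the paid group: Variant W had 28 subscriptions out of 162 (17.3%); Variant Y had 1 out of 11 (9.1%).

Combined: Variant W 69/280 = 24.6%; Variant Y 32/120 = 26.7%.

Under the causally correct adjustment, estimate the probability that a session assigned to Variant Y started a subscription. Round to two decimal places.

Traffic source here is a post-treatment variable shaped by the variant; conditioning on it would introduce bias rather than remove it. The overall comparison is the causal one.
So P(outcome | do(Variant Y)) is just the pooled rate for Variant Y: 32/120 = 0.267.

0.27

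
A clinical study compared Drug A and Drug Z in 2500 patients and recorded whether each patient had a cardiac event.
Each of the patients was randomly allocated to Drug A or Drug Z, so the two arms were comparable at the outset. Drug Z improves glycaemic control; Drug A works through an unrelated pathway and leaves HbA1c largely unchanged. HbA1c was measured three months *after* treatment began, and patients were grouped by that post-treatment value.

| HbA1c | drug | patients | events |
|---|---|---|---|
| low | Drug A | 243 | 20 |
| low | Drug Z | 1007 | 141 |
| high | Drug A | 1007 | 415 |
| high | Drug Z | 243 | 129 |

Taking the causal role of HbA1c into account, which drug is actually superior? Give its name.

Drug Z

HbA1c is downstream of the drug. One should not condition on a consequence of treatment, so the overall rates are the right comparison.
Pooled: Drug A 34.8% vs Drug Z 21.6%; Drug Z is lower overall.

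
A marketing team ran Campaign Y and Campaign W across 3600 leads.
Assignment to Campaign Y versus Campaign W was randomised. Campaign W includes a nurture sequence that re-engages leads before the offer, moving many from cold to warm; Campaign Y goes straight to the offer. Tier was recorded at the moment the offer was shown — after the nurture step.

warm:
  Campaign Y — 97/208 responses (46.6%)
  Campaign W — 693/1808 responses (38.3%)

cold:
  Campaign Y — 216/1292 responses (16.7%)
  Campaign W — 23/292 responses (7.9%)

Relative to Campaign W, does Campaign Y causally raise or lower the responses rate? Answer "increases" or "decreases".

decreases

Within every engagement tier level Campaign Y has the higher rate, yet pooled Campaign W does — Simpson's reversal.
Engagement tier is downstream of the campaign. One should not condition on a consequence of treatment, so the overall rates are the right comparison.
Pooled: Campaign Y 20.9% vs Campaign W 34.1%; Campaign W is higher overall.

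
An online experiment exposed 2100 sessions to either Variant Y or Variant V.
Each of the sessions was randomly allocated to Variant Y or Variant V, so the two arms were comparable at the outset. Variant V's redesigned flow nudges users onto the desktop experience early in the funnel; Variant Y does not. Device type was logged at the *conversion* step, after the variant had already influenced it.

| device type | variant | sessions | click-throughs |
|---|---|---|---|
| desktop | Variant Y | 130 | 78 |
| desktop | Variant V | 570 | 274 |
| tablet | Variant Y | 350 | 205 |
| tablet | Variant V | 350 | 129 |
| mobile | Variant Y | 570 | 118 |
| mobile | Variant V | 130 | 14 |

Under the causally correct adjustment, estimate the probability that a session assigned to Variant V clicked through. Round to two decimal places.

0.40

Variant Y is higher inside every device type stratum but Variant V is higher in aggregate. Whether to stratify depends on how device type relates to the variant.
Device type here is a post-treatment variable shaped by the variant; conditioning on it would introduce bias rather than remove it. The overall comparison is the causal one.
So P(outcome | do(Variant V)) is just the pooled rate for Variant V: 417/1050 = 0.397.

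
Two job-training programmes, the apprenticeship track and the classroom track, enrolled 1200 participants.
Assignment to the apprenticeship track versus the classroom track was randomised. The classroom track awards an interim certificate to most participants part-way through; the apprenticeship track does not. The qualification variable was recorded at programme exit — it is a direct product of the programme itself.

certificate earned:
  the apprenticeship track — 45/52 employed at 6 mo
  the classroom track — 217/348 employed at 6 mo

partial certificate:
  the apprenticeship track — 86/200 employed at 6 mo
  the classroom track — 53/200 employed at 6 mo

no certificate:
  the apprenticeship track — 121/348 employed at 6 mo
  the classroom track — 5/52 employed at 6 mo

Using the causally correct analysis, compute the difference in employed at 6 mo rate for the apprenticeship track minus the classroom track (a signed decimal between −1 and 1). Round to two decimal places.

The distribution of qualification attained during the programme is itself part of what the programme does — it is an intermediate outcome. Holding it fixed would remove that part of the effect; the total effect is the pooled difference.
The causal difference is the pooled difference: 0.420 − 0.458 = -0.038.

-0.04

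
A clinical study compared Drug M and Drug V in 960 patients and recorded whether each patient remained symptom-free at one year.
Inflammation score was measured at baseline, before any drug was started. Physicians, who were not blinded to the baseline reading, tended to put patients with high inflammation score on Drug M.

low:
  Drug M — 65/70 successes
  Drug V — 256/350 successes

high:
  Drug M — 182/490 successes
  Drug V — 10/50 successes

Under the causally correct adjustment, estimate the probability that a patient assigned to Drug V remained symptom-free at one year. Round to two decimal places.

Inflammation score is set before the drug has any effect — it is not caused by the drug — and it independently drives the outcome. That makes it a confounder, so the causal comparison is within inflammation score levels.
Standardising Drug V to the population inflammation score mix: 0.438·256/350 + 0.562·10/50 = 0.432.

0.43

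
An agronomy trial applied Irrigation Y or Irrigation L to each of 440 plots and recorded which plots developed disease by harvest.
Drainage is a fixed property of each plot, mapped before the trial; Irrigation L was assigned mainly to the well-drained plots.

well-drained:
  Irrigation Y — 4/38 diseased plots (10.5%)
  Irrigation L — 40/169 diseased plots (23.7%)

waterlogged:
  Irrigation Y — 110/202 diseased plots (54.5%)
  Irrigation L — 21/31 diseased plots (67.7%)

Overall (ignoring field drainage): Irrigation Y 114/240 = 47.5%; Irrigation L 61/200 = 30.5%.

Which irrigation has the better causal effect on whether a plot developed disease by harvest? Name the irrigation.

Within every field drainage level Irrigation Y has the lower rate, yet pooled Irrigation L does — Simpson's reversal.
Field drainage satisfies the back-door criterion: it is not a descendant of the irrigation, and it blocks the spurious path from irrigation to outcome. Adjusting for it (i.e., using the within-field drainage rates) gives the causal effect.
Within each level — well-drained: 10.5% vs 23.7%; waterlogged: 54.5% vs 67.7% — Irrigation Y is lower every time.

Irrigation Y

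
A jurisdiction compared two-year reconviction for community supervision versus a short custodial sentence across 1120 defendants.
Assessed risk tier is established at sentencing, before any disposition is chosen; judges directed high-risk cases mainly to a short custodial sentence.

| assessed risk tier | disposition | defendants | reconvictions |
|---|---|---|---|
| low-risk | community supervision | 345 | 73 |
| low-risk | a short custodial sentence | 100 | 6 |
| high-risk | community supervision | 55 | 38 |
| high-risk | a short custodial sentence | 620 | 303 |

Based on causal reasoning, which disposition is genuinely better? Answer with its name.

a short custodial sentence

Assessed risk tier satisfies the back-door criterion: it is not a descendant of the disposition, and it blocks the spurious path from disposition to outcome. Adjusting for it (i.e., using the within-assessed risk tier rates) gives the causal effect.
Within each level — low-risk: 21.2% vs 6.0%; high-risk: 69.1% vs 48.9% — a short custodial sentence is lower every time.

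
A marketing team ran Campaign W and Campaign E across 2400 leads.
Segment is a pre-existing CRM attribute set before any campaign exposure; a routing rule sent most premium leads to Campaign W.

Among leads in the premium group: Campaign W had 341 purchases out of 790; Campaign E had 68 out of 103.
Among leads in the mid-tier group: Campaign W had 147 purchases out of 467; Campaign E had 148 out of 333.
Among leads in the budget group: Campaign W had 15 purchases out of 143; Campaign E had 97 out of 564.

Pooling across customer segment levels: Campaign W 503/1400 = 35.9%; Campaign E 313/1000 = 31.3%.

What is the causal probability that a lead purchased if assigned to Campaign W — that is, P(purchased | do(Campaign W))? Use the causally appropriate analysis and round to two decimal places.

0.30

The imbalance in customer segment arose from how leads were allocated, not from anything the campaign did; and customer segment independently affects the outcome. The pooled gap is confounded — condition on customer segment.
Standardising Campaign W to the population customer segment mix: 0.372·341/790 + 0.333·147/467 + 0.295·15/143 = 0.296.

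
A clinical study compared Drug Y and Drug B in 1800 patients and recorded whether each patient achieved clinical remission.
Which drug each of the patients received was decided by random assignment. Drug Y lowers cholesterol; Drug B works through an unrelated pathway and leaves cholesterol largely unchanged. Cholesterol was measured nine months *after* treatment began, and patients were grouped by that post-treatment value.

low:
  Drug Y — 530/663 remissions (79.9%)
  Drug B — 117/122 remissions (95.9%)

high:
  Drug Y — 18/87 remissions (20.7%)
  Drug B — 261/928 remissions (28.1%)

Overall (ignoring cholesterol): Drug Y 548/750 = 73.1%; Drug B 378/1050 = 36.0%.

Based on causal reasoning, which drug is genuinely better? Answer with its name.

Drug Y

The stratified and pooled comparisons disagree (Drug B wins within each cholesterol; Drug Y wins overall), so the answer turns on the causal role of cholesterol.
Cholesterol lies on the pathway drug → cholesterol → outcome, so adjusting for it blocks the indirect effect. For the total causal effect of drug, use the unadjusted pooled rates.
Pooled: Drug Y 73.1% vs Drug B 36.0%; Drug Y is higher overall.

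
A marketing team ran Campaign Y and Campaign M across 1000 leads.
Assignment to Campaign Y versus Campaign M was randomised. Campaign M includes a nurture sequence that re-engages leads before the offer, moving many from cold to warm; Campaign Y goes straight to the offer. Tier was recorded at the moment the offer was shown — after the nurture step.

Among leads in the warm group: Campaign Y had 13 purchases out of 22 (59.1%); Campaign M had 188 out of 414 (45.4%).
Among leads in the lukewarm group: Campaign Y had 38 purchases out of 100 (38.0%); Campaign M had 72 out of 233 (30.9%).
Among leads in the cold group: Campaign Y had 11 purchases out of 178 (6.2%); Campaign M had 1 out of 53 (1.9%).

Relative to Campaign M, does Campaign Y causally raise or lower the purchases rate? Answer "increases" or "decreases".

Engagement tier lies on the pathway campaign → engagement tier → outcome, so adjusting for it blocks the indirect effect. For the total causal effect of campaign, use the unadjusted pooled rates.
Pooled: Campaign Y 20.7% vs Campaign M 37.3%; Campaign M is higher overall.

decreases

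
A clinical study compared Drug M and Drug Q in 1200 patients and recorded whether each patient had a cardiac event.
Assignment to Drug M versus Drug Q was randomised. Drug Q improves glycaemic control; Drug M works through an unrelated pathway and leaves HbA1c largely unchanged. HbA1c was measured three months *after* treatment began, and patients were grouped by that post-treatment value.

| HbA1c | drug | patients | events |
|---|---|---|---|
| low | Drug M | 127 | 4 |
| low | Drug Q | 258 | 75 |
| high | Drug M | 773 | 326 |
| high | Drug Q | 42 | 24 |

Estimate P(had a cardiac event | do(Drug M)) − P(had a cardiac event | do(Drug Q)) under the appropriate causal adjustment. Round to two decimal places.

+0.04

The stratified and pooled comparisons disagree (Drug M wins within each HbA1c; Drug Q wins overall), so the answer turns on the causal role of HbA1c.
Stratifying would compare drugs among patients the drugs themselves sorted into HbA1c groups — a form of selection on an intermediate. The unconditioned pooled rates give the total causal effect.
The causal difference is the pooled difference: 0.367 − 0.330 = +0.037.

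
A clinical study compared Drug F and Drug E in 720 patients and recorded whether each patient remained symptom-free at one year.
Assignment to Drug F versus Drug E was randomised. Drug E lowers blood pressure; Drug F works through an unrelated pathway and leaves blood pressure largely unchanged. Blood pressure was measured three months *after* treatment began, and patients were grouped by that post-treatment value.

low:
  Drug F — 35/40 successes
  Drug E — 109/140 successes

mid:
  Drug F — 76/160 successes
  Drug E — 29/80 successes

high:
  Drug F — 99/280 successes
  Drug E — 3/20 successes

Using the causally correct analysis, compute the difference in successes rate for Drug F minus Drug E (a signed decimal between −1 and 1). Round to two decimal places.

The stratified and pooled comparisons disagree (Drug F wins within each blood pressure; Drug E wins overall), so the answer turns on the causal role of blood pressure.
Blood pressure lies on the pathway drug → blood pressure → outcome, so adjusting for it blocks the indirect effect. For the total causal effect of drug, use the unadjusted pooled rates.
The causal difference is the pooled difference: 0.438 − 0.588 = -0.150.

-0.15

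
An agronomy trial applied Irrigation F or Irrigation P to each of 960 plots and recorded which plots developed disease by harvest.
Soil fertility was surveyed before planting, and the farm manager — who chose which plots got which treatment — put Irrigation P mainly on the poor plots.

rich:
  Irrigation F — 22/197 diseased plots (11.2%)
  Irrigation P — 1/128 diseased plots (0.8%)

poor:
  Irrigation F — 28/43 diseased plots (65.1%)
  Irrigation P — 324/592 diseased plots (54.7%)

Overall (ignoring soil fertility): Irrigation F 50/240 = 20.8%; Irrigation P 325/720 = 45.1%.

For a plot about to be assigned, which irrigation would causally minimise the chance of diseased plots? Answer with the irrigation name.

Irrigation P

Within every soil fertility level Irrigation P has the lower rate, yet pooled Irrigation F does — Simpson's reversal.
Soil fertility satisfies the back-door criterion: it is not a descendant of the irrigation, and it blocks the spurious path from irrigation to outcome. Adjusting for it (i.e., using the within-soil fertility rates) gives the causal effect.
Within each level — rich: 11.2% vs 0.8%; poor: 65.1% vs 54.7% — Irrigation P is lower every time.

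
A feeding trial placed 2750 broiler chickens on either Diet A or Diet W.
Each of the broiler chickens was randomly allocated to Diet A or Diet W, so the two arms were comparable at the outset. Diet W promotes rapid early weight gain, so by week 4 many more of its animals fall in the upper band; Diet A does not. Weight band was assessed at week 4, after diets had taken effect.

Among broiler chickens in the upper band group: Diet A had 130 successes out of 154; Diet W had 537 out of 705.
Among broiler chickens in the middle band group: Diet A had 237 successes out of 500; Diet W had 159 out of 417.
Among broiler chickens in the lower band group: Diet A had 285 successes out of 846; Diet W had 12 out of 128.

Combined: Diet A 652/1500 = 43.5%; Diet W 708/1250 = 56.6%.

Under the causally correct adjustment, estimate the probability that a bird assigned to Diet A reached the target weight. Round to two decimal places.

Stratifying would compare diets among broiler chickens the diets themselves sorted into week-4 weight band groups — a form of selection on an intermediate. The unconditioned pooled rates give the total causal effect.
So P(outcome | do(Diet A)) is just the pooled rate for Diet A: 652/1500 = 0.435.

0.43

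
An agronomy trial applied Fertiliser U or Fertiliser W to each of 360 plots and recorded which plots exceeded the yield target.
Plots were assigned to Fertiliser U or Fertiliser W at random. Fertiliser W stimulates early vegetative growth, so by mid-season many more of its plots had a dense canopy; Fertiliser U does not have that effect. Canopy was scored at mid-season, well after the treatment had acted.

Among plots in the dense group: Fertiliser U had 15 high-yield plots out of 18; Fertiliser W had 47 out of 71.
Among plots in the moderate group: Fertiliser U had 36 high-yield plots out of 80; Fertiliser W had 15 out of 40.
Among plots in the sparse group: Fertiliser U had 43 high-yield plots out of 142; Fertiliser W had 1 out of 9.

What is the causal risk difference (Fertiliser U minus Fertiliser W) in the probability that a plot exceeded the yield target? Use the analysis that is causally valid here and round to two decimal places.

-0.13

Mid-season canopy here is a post-treatment variable shaped by the fertiliser; conditioning on it would introduce bias rather than remove it. The overall comparison is the causal one.
The causal difference is the pooled difference: 0.392 − 0.525 = -0.133.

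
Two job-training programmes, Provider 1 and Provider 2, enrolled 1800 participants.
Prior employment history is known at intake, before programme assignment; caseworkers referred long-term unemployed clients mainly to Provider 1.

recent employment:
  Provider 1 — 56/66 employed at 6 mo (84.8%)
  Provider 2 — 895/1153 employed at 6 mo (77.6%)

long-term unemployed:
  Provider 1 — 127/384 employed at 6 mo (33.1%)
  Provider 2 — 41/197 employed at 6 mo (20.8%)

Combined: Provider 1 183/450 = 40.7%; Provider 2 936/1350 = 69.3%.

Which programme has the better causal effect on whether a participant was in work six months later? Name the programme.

Provider 1 is higher inside every prior employment history stratum but Provider 2 is higher in aggregate. Whether to stratify depends on how prior employment history relates to the programme.
Nothing the programme does changes prior employment history; the imbalance is an allocation artefact. With prior employment history also predicting the outcome, the pooled figure is confounded, and the within-stratum comparison is the causal one.
Within each level — recent employment: 84.8% vs 77.6%; long-term unemployed: 33.1% vs 20.8% — Provider 1 is higher every time.

Provider 1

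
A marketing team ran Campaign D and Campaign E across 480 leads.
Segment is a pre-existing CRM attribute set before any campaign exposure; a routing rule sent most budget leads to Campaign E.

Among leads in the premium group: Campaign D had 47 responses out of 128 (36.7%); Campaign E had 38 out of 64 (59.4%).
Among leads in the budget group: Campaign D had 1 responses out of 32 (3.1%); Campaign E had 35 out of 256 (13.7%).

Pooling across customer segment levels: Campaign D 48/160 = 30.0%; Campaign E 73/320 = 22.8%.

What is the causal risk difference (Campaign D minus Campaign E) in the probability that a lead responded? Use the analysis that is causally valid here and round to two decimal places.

The customer segment-specific comparison favours Campaign E throughout, but the pooled figures favour Campaign D. The question is whether to condition on customer segment.
Nothing the campaign does changes customer segment; the imbalance is an allocation artefact. With customer segment also predicting the outcome, the pooled figure is confounded, and the within-stratum comparison is the causal one.
Adjusting over the population distribution of customer segment: 0.400·(0.367−0.594) + 0.600·(0.031−0.137) = -0.154.

-0.15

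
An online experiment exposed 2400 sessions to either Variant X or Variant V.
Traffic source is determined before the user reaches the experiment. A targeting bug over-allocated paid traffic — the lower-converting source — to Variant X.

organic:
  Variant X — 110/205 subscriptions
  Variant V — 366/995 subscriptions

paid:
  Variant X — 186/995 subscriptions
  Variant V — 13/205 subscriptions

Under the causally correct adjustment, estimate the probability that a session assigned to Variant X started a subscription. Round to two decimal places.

The imbalance in traffic source arose from how sessions were allocated, not from anything the variant did; and traffic source independently affects the outcome. The pooled gap is confounded — condition on traffic source.
Standardising Variant X to the population traffic source mix: 0.500·110/205 + 0.500·186/995 = 0.362.

0.36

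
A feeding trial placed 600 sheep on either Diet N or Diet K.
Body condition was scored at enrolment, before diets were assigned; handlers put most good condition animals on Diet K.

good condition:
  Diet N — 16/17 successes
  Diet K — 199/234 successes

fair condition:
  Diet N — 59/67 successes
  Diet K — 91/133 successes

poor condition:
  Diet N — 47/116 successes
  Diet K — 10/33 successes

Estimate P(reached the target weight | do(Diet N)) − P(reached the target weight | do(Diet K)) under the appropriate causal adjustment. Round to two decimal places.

+0.13

Diet N is higher inside every starting body condition stratum but Diet K is higher in aggregate. Whether to stratify depends on how starting body condition relates to the diet.
Starting body condition satisfies the back-door criterion: it is not a descendant of the diet, and it blocks the spurious path from diet to outcome. Adjusting for it (i.e., using the within-starting body condition rates) gives the causal effect.
Adjusting over the population distribution of starting body condition: 0.418·(0.941−0.850) + 0.333·(0.881−0.684) + 0.248·(0.405−0.303) = +0.129.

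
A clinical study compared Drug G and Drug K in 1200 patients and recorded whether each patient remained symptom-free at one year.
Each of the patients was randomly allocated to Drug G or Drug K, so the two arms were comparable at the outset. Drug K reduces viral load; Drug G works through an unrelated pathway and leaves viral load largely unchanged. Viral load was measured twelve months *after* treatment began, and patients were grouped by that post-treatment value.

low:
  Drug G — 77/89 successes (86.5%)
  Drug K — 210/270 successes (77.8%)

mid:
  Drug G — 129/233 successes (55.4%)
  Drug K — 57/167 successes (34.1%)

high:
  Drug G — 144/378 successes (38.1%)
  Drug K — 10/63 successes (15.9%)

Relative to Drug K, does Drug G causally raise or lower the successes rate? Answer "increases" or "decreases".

The viral load-specific comparison favours Drug G throughout, but the pooled figures favour Drug K. The question is whether to condition on viral load.
Viral load is downstream of the drug. One should not condition on a consequence of treatment, so the overall rates are the right comparison.
Pooled: Drug G 50.0% vs Drug K 55.4%; Drug K is higher overall.

decreases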